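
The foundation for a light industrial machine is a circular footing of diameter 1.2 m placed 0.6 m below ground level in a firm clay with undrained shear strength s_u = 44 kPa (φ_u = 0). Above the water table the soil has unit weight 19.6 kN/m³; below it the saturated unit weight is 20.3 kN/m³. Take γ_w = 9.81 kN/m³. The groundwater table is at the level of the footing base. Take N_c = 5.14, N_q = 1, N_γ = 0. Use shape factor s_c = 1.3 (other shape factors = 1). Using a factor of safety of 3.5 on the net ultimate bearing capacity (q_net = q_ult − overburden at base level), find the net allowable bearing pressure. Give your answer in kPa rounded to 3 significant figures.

q = γ·D_f = 19.6 × 0.6 = 11.76 kPa.
c·N_c·s_c = 44 × 5.14 × 1.3 = 294.01 kPa
q·N_q = 11.76 × 1 = 11.76 kPa
q_ult = 294.01 + 11.76 = 305.77 kPa.
q_net = 305.77 − 11.76 = 294.01 kPa.
q_all(net) = 294.01 / 3.5 = 84.002 kPa.

q_all(net) ≈ 84 kPa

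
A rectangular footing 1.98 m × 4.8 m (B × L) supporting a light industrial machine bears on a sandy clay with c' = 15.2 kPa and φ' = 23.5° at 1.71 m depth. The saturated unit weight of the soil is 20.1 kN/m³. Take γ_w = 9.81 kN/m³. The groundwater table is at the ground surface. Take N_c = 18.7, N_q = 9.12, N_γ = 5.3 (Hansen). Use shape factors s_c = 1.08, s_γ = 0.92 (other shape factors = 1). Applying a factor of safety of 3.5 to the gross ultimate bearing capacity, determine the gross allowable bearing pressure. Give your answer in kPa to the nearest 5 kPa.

γ' = 20.1 − 9.81 = 10.29 kN/m³ (submerged throughout). q = 10.29 × 1.71 = 17.596 kPa; the same γ' applies in the ½γBN_γ term.
c·N_c·s_c = 15.2 × 18.7 × 1.08 = 306.98 kPa
q·N_q = 17.596 × 9.12 = 160.47 kPa
0.5·γ·B·N_γ·s_γ = 0.5 × 10.29 × 1.98 × 5.3 × 0.92 = 49.672 kPa
q_ult = 306.98 + 160.47 + 49.672 = 517.13 kPa.
q_all = q_ult / FS = 517.13 / 3.5 = 147.75 kPa.

q_all ≈ 150 kPa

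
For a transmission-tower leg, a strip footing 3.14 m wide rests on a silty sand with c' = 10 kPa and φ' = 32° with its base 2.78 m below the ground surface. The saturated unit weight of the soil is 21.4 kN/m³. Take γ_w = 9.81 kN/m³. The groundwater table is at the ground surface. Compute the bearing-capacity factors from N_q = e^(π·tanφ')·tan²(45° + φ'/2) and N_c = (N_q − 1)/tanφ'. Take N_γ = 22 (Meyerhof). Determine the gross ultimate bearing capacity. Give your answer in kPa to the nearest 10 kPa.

tan32° = 0.6249, so N_q = e^(π×0.6249)·tan²(61°) = 7.121 × 3.255 = 23.18.
N_c = (23.18 − 1)/tan32° = 35.49.
With the water table at the surface the whole profile is submerged: γ' = 21.4 − 9.81 = 11.59 kN/m³, so q = γ'·D_f = 32.22 kPa; the same γ' applies in the ½γBN_γ term.
q_ult = c·N_c + q·N_q + 0.5·γ·B·N_γ
     = 10 × 35.49 + 32.22 × 23.177 + 0.5 × 11.59 × 3.14 × 22
     = 354.9 + 746.76 + 400.32 = 1502 kPa.

q_ult ≈ 1500 kPa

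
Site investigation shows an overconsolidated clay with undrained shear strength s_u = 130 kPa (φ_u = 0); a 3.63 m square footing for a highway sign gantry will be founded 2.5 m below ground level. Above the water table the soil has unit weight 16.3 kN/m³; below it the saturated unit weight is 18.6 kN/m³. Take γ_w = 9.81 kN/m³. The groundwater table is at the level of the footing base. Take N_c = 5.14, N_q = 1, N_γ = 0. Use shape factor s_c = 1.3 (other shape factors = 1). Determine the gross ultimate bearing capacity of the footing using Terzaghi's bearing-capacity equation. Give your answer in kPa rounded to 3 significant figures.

q_ult ≈ 909 kPa

Effective surcharge at the founding depth q = γ·D_f = 16.3 × 2.5 = 40.75 kPa.
q_ult = c·N_c·s_c + q·N_q
     = 130 × 5.14 × 1.3 + 40.75 × 1
     = 868.66 + 40.75 = 909.41 kPa.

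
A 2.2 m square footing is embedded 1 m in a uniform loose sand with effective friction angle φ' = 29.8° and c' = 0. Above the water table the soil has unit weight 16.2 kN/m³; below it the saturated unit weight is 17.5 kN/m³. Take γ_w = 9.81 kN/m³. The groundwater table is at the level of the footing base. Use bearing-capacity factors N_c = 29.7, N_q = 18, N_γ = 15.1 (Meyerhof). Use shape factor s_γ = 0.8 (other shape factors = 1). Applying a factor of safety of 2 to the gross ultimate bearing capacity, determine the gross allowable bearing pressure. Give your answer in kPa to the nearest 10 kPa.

q_all ≈ 200 kPa

Overburden at base level: q = 16.2 × 1 = 16.2 kPa.
Below the base the soil is submerged, so the ½γBN_γ term uses γ' = 17.5 − 9.81 = 7.69 kN/m³.
Surcharge term q·N_q = 16.2 × 18 = 291.6 kPa; self-weight term 0.5·γ·B·N_γ·s_γ = 0.5 × 7.69 × 2.2 × 15.1 × 0.8 = 102.18 kPa.
q_ult = 291.6 + 102.18 = 393.78 kPa.
q_all = q_ult / FS = 393.78 / 2 = 196.89 kPa.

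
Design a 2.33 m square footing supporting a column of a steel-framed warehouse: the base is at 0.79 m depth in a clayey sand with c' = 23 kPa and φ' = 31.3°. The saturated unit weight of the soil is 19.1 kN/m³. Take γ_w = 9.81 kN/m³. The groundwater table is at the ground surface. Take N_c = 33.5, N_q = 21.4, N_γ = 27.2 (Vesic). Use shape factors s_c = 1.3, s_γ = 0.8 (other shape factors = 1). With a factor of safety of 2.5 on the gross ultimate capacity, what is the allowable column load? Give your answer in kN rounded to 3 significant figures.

With the water table at the surface the whole profile is submerged: γ' = 19.1 − 9.81 = 9.29 kN/m³, so q = γ'·D_f = 7.3391 kPa; the same γ' applies in the ½γBN_γ term.
q_ult = c·N_c·s_c + q·N_q + 0.5·γ·B·N_γ·s_γ
     = 23 × 33.5 × 1.3 + 7.3391 × 21.4 + 0.5 × 9.29 × 2.33 × 27.2 × 0.8
     = 1001.7 + 157.06 + 235.51 = 1394.2 kPa.
Gross allowable pressure q_all = 1394.2 / 2.5 = 557.68 kPa.
Footing area = 5.4289 m², so allowable column load = 557.68 × 5.4289 = 3027.6 kN.

P_all ≈ 3030 kN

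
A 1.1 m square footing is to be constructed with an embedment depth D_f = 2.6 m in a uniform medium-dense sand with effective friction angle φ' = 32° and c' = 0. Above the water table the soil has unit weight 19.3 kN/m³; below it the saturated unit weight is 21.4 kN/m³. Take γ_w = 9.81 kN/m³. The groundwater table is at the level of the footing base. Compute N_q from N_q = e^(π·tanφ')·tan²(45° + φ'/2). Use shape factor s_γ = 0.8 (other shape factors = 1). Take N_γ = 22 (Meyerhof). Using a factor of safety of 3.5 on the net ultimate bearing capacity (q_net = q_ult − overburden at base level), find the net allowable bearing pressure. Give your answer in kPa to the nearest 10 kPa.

N_q = e^(π·tan32°)·tan²(61°) = 23.18.
q = γ·D_f = 19.3 × 2.6 = 50.18 kPa.
For the ½γBN_γ term take γ' = 21.4 − 9.81 = 11.59 kN/m³ (soil below base is submerged).
q·N_q = 50.18 × 23.177 = 1163 kPa
0.5·γ·B·N_γ·s_γ = 0.5 × 11.59 × 1.1 × 22 × 0.8 = 112.19 kPa
q_ult = 1163 + 112.19 = 1275.2 kPa.
q_net = 1275.2 − 50.18 = 1225 kPa.
q_all(net) = 1225 / 3.5 = 350.01 kPa.

q_all(net) ≈ 350 kPa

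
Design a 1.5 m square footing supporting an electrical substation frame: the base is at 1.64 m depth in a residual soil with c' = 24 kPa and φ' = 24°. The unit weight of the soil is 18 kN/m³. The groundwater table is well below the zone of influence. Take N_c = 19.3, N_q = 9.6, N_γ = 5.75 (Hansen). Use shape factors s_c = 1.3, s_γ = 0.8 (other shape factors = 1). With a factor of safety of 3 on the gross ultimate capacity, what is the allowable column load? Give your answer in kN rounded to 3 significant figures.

q = γ·D_f = 18 × 1.64 = 29.52 kPa.
c·N_c·s_c = 24 × 19.3 × 1.3 = 602.16 kPa
q·N_q = 29.52 × 9.6 = 283.39 kPa
0.5·γ·B·N_γ·s_γ = 0.5 × 18 × 1.5 × 5.75 × 0.8 = 62.1 kPa
q_ult = 602.16 + 283.39 + 62.1 = 947.65 kPa.
Gross allowable pressure q_all = 947.65 / 3 = 315.88 kPa.
Footing area = 2.25 m², so allowable column load = 315.88 × 2.25 = 710.74 kN.

P_all ≈ 711 kN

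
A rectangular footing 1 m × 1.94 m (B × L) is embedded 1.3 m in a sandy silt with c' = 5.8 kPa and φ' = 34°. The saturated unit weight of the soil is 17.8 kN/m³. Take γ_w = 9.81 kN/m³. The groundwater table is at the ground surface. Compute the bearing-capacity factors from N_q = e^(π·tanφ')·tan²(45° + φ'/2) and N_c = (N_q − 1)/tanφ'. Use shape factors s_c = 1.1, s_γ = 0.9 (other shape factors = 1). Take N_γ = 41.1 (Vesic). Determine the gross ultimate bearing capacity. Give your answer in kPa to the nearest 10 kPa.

q_ult ≈ 720 kPa

tan34° = 0.6745, so N_q = e^(π×0.6745)·tan²(62°) = 8.323 × 3.537 = 29.44.
N_c = (29.44 − 1)/tan34° = 42.16.
Water table at ground surface, so effective unit weight γ' = 17.8 − 9.81 = 7.99 kN/m³ is used throughout; overburden q = 7.99 × 1.3 = 10.387 kPa; the same γ' applies in the ½γBN_γ term.
Cohesion term c·N_c·s_c = 5.8 × 42.164 × 1.1 = 269 kPa; surcharge term q·N_q = 10.387 × 29.44 = 305.79 kPa; self-weight term 0.5·γ·B·N_γ·s_γ = 0.5 × 7.99 × 1 × 41.1 × 0.9 = 147.78 kPa.
q_ult = 269 + 305.79 + 147.78 = 722.57 kPa.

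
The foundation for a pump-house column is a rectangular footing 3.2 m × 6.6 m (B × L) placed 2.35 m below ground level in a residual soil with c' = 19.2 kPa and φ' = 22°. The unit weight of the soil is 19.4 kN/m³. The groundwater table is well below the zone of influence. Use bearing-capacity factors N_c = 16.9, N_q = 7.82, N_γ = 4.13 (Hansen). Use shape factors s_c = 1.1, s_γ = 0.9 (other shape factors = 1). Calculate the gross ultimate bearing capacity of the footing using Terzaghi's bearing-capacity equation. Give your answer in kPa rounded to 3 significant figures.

Effective surcharge at the founding depth q = γ·D_f = 19.4 × 2.35 = 45.59 kPa.
q_ult = c·N_c·s_c + q·N_q + 0.5·γ·B·N_γ·s_γ
     = 19.2 × 16.9 × 1.1 + 45.59 × 7.82 + 0.5 × 19.4 × 3.2 × 4.13 × 0.9
     = 356.93 + 356.51 + 115.38 = 828.82 kPa.

q_ult ≈ 829 kPa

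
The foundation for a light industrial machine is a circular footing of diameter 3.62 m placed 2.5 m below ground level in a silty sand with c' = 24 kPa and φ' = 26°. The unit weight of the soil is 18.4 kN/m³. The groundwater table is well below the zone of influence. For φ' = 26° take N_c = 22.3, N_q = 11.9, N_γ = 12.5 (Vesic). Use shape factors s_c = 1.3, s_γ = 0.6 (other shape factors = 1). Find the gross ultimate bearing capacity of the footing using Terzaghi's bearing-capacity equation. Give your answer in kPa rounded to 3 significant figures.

q_ult ≈ 1490 kPa

q = γ·D_f = 18.4 × 2.5 = 46 kPa.
c·N_c·s_c = 24 × 22.3 × 1.3 = 695.76 kPa
q·N_q = 46 × 11.9 = 547.4 kPa
0.5·γ·B·N_γ·s_γ = 0.5 × 18.4 × 3.62 × 12.5 × 0.6 = 249.78 kPa
q_ult = 695.76 + 547.4 + 249.78 = 1492.9 kPa.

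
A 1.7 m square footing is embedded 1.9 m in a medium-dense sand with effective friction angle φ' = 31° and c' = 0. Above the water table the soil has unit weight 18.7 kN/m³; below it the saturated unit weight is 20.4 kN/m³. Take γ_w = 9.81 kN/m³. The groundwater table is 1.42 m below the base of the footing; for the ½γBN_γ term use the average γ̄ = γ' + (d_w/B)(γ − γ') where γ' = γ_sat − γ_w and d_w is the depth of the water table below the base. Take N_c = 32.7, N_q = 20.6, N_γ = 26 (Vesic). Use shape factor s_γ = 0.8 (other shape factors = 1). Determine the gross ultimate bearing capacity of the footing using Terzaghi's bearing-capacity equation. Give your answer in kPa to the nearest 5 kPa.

q_ult ≈ 1040 kPa

Effective surcharge at the founding depth q = γ·D_f = 18.7 × 1.9 = 35.53 kPa.
With d_w = 1.42 m < B, γ̄ = 10.59 + (1.42/1.7) × (18.7 − 10.59) = 17.364 kN/m³.
q_ult = q·N_q + 0.5·γ·B·N_γ·s_γ
     = 35.53 × 20.6 + 0.5 × 17.364 × 1.7 × 26 × 0.8
     = 731.92 + 307 = 1038.9 kPa.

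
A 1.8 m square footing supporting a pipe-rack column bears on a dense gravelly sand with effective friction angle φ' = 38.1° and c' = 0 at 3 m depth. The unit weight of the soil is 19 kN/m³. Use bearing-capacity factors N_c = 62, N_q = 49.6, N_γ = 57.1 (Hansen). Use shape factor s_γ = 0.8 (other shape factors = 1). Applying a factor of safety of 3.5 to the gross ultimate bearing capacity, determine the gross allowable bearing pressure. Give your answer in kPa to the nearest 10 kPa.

Overburden at base level: q = 19 × 3 = 57 kPa.
Surcharge term q·N_q = 57 × 49.6 = 2827.2 kPa; self-weight term 0.5·γ·B·N_γ·s_γ = 0.5 × 19 × 1.8 × 57.1 × 0.8 = 781.13 kPa.
q_ult = 2827.2 + 781.13 = 3608.3 kPa.
q_all = q_ult / FS = 3608.3 / 3.5 = 1031 kPa.

q_all ≈ 1030 kPa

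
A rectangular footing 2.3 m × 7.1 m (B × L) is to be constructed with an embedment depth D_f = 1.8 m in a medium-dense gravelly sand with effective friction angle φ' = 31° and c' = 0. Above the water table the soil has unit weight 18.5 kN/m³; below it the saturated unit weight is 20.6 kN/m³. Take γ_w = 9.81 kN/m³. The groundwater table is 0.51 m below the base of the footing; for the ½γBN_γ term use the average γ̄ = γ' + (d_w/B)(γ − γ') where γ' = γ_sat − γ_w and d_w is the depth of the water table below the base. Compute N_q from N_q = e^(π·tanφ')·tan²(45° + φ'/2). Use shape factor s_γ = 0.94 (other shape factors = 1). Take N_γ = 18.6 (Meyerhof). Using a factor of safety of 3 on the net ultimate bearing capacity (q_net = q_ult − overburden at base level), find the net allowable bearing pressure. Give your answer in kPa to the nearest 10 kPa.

q_all(net) ≈ 300 kPa

N_q = e^(π·tan31°)·tan²(60.5°) = 20.63.
Effective surcharge at the founding depth q = γ·D_f = 18.5 × 1.8 = 33.3 kPa.
With d_w = 0.51 m < B, γ̄ = 10.79 + (0.51/2.3) × (18.5 − 10.79) = 12.5 kN/m³.
q_ult = q·N_q + 0.5·γ·B·N_γ·s_γ
     = 33.3 × 20.631 + 0.5 × 12.5 × 2.3 × 18.6 × 0.94
     = 687.01 + 251.32 = 938.33 kPa.
q_net = 938.33 − 33.3 = 905.03 kPa.
q_all(net) = 905.03 / 3 = 301.68 kPa.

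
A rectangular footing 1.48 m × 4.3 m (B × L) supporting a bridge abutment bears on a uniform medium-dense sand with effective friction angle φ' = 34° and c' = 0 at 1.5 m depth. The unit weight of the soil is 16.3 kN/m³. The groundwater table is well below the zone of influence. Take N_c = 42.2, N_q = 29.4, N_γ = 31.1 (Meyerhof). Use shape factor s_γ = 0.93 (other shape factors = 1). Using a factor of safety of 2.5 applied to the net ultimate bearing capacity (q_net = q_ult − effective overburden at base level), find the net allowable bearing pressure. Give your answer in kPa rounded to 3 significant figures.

Overburden at base level: q = 16.3 × 1.5 = 24.45 kPa.
Surcharge term q·N_q = 24.45 × 29.4 = 718.83 kPa; self-weight term 0.5·γ·B·N_γ·s_γ = 0.5 × 16.3 × 1.48 × 31.1 × 0.93 = 348.87 kPa.
q_ult = 718.83 + 348.87 = 1067.7 kPa.
Net ultimate: q_net = 1067.7 − 24.45 = 1043.2 kPa.
q_all(net) = 1043.2 / 2.5 = 417.3 kPa.

q_all(net) ≈ 417 kPa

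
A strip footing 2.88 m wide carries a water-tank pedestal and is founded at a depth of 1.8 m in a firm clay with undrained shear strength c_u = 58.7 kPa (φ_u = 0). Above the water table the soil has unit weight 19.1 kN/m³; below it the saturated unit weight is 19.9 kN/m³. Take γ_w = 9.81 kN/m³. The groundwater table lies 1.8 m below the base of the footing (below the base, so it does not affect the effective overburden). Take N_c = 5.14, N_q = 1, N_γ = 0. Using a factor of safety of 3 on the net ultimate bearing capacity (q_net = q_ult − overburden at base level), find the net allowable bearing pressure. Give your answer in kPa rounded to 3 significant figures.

q_all(net) ≈ 101 kPa

q = γ·D_f = 19.1 × 1.8 = 34.38 kPa.
c·N_c = 58.7 × 5.14 = 301.72 kPa
q·N_q = 34.38 × 1 = 34.38 kPa
q_ult = 301.72 + 34.38 = 336.1 kPa.
q_net = 336.1 − 34.38 = 301.72 kPa.
q_all(net) = 301.72 / 3 = 100.57 kPa.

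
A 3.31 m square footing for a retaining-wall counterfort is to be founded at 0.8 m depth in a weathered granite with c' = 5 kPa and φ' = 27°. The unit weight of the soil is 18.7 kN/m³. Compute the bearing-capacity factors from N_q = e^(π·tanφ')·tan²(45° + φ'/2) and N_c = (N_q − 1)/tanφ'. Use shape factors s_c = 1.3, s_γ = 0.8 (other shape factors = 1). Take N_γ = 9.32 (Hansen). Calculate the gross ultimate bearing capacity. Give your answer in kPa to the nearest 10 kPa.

q_ult ≈ 580 kPa

tan27° = 0.5095, so N_q = e^(π×0.5095)·tan²(58.5°) = 4.957 × 2.663 = 13.2.
N_c = (13.2 − 1)/tan27° = 23.94.
Effective surcharge at the founding depth q = γ·D_f = 18.7 × 0.8 = 14.96 kPa.
q_ult = c·N_c·s_c + q·N_q + 0.5·γ·B·N_γ·s_γ
     = 5 × 23.942 × 1.3 + 14.96 × 13.199 + 0.5 × 18.7 × 3.31 × 9.32 × 0.8
     = 155.62 + 197.46 + 230.75 = 583.84 kPa.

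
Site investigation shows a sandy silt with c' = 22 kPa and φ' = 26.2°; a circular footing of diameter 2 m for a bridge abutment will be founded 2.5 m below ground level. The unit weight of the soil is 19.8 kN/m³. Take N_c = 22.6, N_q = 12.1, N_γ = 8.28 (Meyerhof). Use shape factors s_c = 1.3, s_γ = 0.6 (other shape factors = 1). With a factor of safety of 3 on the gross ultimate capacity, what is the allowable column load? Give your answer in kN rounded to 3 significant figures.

P_all ≈ 1410 kN

Effective surcharge at the founding depth q = γ·D_f = 19.8 × 2.5 = 49.5 kPa.
q_ult = c·N_c·s_c + q·N_q + 0.5·γ·B·N_γ·s_γ
     = 22 × 22.6 × 1.3 + 49.5 × 12.1 + 0.5 × 19.8 × 2 × 8.28 × 0.6
     = 646.36 + 598.95 + 98.366 = 1343.7 kPa.
Gross allowable pressure q_all = 1343.7 / 3 = 447.89 kPa.
Footing area = 3.1416 m², so allowable column load = 447.89 × 3.1416 = 1407.1 kN.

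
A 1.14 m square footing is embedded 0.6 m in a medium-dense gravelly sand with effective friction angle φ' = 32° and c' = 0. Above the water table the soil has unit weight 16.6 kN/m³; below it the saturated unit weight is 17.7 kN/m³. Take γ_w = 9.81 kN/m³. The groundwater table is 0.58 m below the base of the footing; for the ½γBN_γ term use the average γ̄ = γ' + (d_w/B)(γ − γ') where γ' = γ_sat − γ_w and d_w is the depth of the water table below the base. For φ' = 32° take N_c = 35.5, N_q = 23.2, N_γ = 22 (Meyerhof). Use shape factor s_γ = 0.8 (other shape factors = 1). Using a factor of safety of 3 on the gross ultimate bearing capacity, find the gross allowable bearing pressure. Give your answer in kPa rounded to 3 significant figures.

Effective surcharge at the founding depth q = γ·D_f = 16.6 × 0.6 = 9.96 kPa.
With d_w = 0.58 m < B, γ̄ = 7.89 + (0.58/1.14) × (16.6 − 7.89) = 12.321 kN/m³.
q_ult = q·N_q + 0.5·γ·B·N_γ·s_γ
     = 9.96 × 23.2 + 0.5 × 12.321 × 1.14 × 22 × 0.8
     = 231.07 + 123.61 = 354.68 kPa.
q_all = 354.68 / 3 = 118.23 kPa.

q_all ≈ 118 kPa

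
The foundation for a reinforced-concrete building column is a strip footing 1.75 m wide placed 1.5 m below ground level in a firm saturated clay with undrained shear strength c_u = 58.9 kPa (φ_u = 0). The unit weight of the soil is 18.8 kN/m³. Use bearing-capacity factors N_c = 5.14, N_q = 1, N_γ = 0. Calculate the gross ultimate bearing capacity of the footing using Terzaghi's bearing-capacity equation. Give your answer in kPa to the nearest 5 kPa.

q = γ·D_f = 18.8 × 1.5 = 28.2 kPa.
c·N_c = 58.9 × 5.14 = 302.75 kPa
q·N_q = 28.2 × 1 = 28.2 kPa
q_ult = 302.75 + 28.2 = 330.95 kPa.

q_ult ≈ 330 kPa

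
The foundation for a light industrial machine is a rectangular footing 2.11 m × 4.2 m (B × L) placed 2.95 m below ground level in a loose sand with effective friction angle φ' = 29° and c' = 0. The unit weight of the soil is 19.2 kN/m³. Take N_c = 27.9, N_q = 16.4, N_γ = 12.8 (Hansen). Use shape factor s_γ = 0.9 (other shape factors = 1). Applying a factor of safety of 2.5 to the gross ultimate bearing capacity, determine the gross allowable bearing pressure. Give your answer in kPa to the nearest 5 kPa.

q = γ·D_f = 19.2 × 2.95 = 56.64 kPa.
q·N_q = 56.64 × 16.4 = 928.9 kPa
0.5·γ·B·N_γ·s_γ = 0.5 × 19.2 × 2.11 × 12.8 × 0.9 = 233.35 kPa
q_ult = 928.9 + 233.35 = 1162.2 kPa.
q_all = q_ult / FS = 1162.2 / 2.5 = 464.9 kPa.

q_all ≈ 465 kPa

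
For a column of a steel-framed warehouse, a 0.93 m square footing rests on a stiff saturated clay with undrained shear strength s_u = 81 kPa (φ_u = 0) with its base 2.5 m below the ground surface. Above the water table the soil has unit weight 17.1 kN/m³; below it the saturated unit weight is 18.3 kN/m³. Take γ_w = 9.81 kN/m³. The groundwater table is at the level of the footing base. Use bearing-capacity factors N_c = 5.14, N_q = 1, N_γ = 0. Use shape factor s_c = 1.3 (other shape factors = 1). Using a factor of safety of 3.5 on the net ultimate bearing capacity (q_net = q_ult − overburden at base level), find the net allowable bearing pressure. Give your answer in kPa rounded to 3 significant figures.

q_all(net) ≈ 155 kPa

Overburden at base level: q = 17.1 × 2.5 = 42.75 kPa.
Cohesion term c·N_c·s_c = 81 × 5.14 × 1.3 = 541.24 kPa; surcharge term q·N_q = 42.75 × 1 = 42.75 kPa.
q_ult = 541.24 + 42.75 = 583.99 kPa.
q_net = 583.99 − 42.75 = 541.24 kPa.
q_all(net) = 541.24 / 3.5 = 154.64 kPa.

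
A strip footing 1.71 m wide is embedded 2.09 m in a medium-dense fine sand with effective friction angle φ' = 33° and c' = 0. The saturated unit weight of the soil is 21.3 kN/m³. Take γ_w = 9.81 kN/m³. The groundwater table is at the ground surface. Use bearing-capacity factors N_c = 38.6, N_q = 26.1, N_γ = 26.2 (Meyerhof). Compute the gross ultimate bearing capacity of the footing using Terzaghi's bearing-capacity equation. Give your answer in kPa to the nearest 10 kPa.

Water table at ground surface, so effective unit weight γ' = 21.3 − 9.81 = 11.49 kN/m³ is used throughout; overburden q = 11.49 × 2.09 = 24.014 kPa; the same γ' applies in the ½γBN_γ term.
Surcharge term q·N_q = 24.014 × 26.1 = 626.77 kPa; self-weight term 0.5·γ·B·N_γ = 0.5 × 11.49 × 1.71 × 26.2 = 257.39 kPa.
q_ult = 626.77 + 257.39 = 884.16 kPa.

q_ult ≈ 880 kPa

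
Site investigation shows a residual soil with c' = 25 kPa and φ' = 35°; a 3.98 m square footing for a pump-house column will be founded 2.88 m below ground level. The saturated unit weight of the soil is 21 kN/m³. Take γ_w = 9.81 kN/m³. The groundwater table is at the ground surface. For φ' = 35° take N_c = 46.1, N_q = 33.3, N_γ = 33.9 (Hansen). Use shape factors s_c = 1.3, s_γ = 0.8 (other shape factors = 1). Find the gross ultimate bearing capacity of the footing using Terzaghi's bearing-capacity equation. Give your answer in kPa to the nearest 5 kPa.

q_ult ≈ 3175 kPa

Water table at ground surface, so effective unit weight γ' = 21 − 9.81 = 11.19 kN/m³ is used throughout; overburden q = 11.19 × 2.88 = 32.227 kPa; the same γ' applies in the ½γBN_γ term.
Cohesion term c·N_c·s_c = 25 × 46.1 × 1.3 = 1498.2 kPa; surcharge term q·N_q = 32.227 × 33.3 = 1073.2 kPa; self-weight term 0.5·γ·B·N_γ·s_γ = 0.5 × 11.19 × 3.98 × 33.9 × 0.8 = 603.91 kPa.
q_ult = 1498.2 + 1073.2 + 603.91 = 3175.3 kPa.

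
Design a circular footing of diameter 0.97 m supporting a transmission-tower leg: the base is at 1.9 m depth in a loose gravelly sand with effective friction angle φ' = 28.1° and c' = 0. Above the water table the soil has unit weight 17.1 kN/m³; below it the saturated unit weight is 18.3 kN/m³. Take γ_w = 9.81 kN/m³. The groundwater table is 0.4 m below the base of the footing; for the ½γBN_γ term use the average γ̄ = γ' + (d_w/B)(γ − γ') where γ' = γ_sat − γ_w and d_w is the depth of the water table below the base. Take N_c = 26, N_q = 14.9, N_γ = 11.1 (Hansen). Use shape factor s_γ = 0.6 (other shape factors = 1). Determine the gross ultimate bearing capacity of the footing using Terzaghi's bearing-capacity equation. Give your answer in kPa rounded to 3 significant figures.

q = γ·D_f = 17.1 × 1.9 = 32.49 kPa.
γ' = 8.49 kN/m³; averaging over the depth B below the base, γ̄ = γ' + (d_w/B)(γ − γ') = 12.041 kN/m³.
q·N_q = 32.49 × 14.9 = 484.1 kPa
0.5·γ·B·N_γ·s_γ = 0.5 × 12.041 × 0.97 × 11.1 × 0.6 = 38.892 kPa
q_ult = 484.1 + 38.892 = 522.99 kPa.

q_ult ≈ 523 kPa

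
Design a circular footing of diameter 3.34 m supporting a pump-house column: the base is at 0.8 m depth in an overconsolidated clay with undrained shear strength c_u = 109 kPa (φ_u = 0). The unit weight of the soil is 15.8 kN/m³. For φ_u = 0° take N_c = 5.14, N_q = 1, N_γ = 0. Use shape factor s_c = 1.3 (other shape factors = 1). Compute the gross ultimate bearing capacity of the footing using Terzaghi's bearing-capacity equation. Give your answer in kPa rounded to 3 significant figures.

Effective surcharge at the founding depth q = γ·D_f = 15.8 × 0.8 = 12.64 kPa.
q_ult = c·N_c·s_c + q·N_q
     = 109 × 5.14 × 1.3 + 12.64 × 1
     = 728.34 + 12.64 = 740.98 kPa.

q_ult ≈ 741 kPa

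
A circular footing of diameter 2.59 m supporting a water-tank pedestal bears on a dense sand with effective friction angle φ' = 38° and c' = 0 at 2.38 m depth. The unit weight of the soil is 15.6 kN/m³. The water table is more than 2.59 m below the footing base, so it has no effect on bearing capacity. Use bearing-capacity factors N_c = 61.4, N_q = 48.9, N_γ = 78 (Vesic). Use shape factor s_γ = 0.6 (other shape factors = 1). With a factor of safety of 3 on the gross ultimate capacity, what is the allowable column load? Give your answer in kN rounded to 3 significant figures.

P_all ≈ 4850 kN

Effective surcharge at the founding depth q = γ·D_f = 15.6 × 2.38 = 37.128 kPa.
q_ult = q·N_q + 0.5·γ·B·N_γ·s_γ
     = 37.128 × 48.9 + 0.5 × 15.6 × 2.59 × 78 × 0.6
     = 1815.6 + 945.45 = 2761 kPa.
Gross allowable pressure q_all = 2761 / 3 = 920.34 kPa.
Footing area = 5.2685 m², so allowable column load = 920.34 × 5.2685 = 4848.8 kN.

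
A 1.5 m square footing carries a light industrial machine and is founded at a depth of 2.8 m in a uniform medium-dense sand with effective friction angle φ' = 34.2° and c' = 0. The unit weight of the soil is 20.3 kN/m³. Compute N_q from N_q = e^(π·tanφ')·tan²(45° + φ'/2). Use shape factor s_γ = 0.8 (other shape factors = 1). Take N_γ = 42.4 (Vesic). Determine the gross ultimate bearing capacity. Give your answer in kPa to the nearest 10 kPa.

tan34.2° = 0.6796, so N_q = e^(π×0.6796)·tan²(62.1°) = 8.457 × 3.567 = 30.17.
q = γ·D_f = 20.3 × 2.8 = 56.84 kPa.
q·N_q = 56.84 × 30.168 = 1714.7 kPa
0.5·γ·B·N_γ·s_γ = 0.5 × 20.3 × 1.5 × 42.4 × 0.8 = 516.43 kPa
q_ult = 1714.7 + 516.43 = 2231.2 kPa.

q_ult ≈ 2230 kPa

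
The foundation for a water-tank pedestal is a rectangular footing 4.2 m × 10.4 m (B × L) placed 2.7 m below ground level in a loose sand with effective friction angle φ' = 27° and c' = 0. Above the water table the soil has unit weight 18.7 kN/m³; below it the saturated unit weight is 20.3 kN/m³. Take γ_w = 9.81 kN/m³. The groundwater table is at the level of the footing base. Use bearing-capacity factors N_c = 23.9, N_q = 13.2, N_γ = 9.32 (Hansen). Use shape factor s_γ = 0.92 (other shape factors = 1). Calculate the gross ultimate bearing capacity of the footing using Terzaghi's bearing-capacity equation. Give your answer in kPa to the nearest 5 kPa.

q = γ·D_f = 18.7 × 2.7 = 50.49 kPa.
For the ½γBN_γ term take γ' = 20.3 − 9.81 = 10.49 kN/m³ (soil below base is submerged).
q·N_q = 50.49 × 13.2 = 666.47 kPa
0.5·γ·B·N_γ·s_γ = 0.5 × 10.49 × 4.2 × 9.32 × 0.92 = 188.89 kPa
q_ult = 666.47 + 188.89 = 855.35 kPa.

q_ult ≈ 855 kPa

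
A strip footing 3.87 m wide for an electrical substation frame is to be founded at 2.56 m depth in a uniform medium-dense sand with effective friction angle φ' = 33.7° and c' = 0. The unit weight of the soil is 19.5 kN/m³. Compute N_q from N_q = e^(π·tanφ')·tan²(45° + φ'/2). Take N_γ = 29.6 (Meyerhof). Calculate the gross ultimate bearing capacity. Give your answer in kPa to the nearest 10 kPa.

tan33.7° = 0.6669, so N_q = e^(π×0.6669)·tan²(61.85°) = 8.127 × 3.493 = 28.39.
q = γ·D_f = 19.5 × 2.56 = 49.92 kPa.
q·N_q = 49.92 × 28.386 = 1417 kPa
0.5·γ·B·N_γ = 0.5 × 19.5 × 3.87 × 29.6 = 1116.9 kPa
q_ult = 1417 + 1116.9 = 2533.9 kPa.

q_ult ≈ 2530 kPa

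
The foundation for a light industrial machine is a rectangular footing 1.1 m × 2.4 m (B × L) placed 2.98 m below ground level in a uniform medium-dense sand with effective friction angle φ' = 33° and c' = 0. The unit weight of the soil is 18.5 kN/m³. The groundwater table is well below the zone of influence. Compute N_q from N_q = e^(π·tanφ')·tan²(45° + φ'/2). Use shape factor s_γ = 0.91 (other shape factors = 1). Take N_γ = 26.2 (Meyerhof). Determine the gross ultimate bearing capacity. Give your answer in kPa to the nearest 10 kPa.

tan33° = 0.6494, so N_q = e^(π×0.6494)·tan²(61.5°) = 7.692 × 3.392 = 26.09.
Overburden at base level: q = 18.5 × 2.98 = 55.13 kPa.
Surcharge term q·N_q = 55.13 × 26.092 = 1438.5 kPa; self-weight term 0.5·γ·B·N_γ·s_γ = 0.5 × 18.5 × 1.1 × 26.2 × 0.91 = 242.59 kPa.
q_ult = 1438.5 + 242.59 = 1681 kPa.

q_ult ≈ 1680 kPa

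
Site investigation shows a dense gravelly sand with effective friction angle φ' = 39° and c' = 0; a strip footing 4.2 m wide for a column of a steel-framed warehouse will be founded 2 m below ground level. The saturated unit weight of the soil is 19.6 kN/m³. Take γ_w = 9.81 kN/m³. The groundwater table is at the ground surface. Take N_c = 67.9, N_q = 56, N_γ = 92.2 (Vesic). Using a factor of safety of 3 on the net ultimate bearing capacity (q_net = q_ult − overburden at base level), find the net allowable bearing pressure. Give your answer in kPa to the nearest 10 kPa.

q_all(net) ≈ 990 kPa

Water table at ground surface, so effective unit weight γ' = 19.6 − 9.81 = 9.79 kN/m³ is used throughout; overburden q = 9.79 × 2 = 19.58 kPa; the same γ' applies in the ½γBN_γ term.
Surcharge term q·N_q = 19.58 × 56 = 1096.5 kPa; self-weight term 0.5·γ·B·N_γ = 0.5 × 9.79 × 4.2 × 92.2 = 1895.5 kPa.
q_ult = 1096.5 + 1895.5 = 2992 kPa.
q_net = 2992 − 19.58 = 2972.4 kPa.
q_all(net) = 2972.4 / 3 = 990.81 kPa.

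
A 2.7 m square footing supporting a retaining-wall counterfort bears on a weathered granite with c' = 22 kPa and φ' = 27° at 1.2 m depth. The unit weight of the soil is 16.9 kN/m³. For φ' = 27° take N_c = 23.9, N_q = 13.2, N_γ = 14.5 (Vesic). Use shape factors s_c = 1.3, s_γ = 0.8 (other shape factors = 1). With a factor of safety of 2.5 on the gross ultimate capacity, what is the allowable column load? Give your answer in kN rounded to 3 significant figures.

P_all ≈ 3550 kN

Overburden at base level: q = 16.9 × 1.2 = 20.28 kPa.
Cohesion term c·N_c·s_c = 22 × 23.9 × 1.3 = 683.54 kPa; surcharge term q·N_q = 20.28 × 13.2 = 267.7 kPa; self-weight term 0.5·γ·B·N_γ·s_γ = 0.5 × 16.9 × 2.7 × 14.5 × 0.8 = 264.65 kPa.
q_ult = 683.54 + 267.7 + 264.65 = 1215.9 kPa.
Gross allowable pressure q_all = 1215.9 / 2.5 = 486.36 kPa.
Footing area = 7.29 m², so allowable column load = 486.36 × 7.29 = 3545.5 kN.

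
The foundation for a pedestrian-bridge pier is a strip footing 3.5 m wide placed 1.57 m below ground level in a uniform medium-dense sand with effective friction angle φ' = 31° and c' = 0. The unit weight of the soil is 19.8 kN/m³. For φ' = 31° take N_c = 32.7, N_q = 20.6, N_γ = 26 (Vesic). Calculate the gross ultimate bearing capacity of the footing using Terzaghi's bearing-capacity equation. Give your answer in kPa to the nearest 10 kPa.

Effective surcharge at the founding depth q = γ·D_f = 19.8 × 1.57 = 31.086 kPa.
q_ult = q·N_q + 0.5·γ·B·N_γ
     = 31.086 × 20.6 + 0.5 × 19.8 × 3.5 × 26
     = 640.37 + 900.9 = 1541.3 kPa.

q_ult ≈ 1540 kPa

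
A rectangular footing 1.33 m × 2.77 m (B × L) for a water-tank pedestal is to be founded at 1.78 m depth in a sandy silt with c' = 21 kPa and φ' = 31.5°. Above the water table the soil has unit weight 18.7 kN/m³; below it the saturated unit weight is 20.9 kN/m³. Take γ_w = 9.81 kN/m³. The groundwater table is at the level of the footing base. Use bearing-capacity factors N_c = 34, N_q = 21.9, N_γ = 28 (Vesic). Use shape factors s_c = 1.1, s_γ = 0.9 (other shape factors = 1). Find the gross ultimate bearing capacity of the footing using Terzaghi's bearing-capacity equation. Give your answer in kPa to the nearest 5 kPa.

q_ult ≈ 1700 kPa

Overburden at base level: q = 18.7 × 1.78 = 33.286 kPa.
Below the base the soil is submerged, so the ½γBN_γ term uses γ' = 20.9 − 9.81 = 11.09 kN/m³.
Cohesion term c·N_c·s_c = 21 × 34 × 1.1 = 785.4 kPa; surcharge term q·N_q = 33.286 × 21.9 = 728.96 kPa; self-weight term 0.5·γ·B·N_γ·s_γ = 0.5 × 11.09 × 1.33 × 28 × 0.9 = 185.85 kPa.
q_ult = 785.4 + 728.96 + 185.85 = 1700.2 kPa.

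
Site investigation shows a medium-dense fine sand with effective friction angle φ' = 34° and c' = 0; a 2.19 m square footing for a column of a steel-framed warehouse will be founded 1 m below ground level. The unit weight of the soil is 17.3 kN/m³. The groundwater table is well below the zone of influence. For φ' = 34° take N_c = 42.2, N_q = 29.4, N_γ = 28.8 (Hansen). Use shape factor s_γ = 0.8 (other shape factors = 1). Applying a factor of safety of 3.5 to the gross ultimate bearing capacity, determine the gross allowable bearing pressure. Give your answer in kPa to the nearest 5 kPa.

Overburden at base level: q = 17.3 × 1 = 17.3 kPa.
Surcharge term q·N_q = 17.3 × 29.4 = 508.62 kPa; self-weight term 0.5·γ·B·N_γ·s_γ = 0.5 × 17.3 × 2.19 × 28.8 × 0.8 = 436.46 kPa.
q_ult = 508.62 + 436.46 = 945.08 kPa.
q_all = q_ult / FS = 945.08 / 3.5 = 270.02 kPa.

q_all ≈ 270 kPa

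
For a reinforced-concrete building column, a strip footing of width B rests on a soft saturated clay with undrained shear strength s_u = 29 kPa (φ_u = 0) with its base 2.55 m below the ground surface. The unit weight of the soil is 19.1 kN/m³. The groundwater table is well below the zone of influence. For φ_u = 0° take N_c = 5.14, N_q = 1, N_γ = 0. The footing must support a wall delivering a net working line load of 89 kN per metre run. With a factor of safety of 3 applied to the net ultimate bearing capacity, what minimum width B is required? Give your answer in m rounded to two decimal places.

Overburden at base level: q = 19.1 × 2.55 = 48.705 kPa.
Cohesion term c·N_c = 29 × 5.14 = 149.06 kPa; surcharge term q·N_q = 48.705 × 1 = 48.705 kPa.
q_ult = 149.06 + 48.705 = 197.76 kPa.
For φ = 0 the ½γBN_γ term vanishes, so q_ult is independent of B. q_net = 197.76 − 48.705 = 149.06 kPa; q_all(net) = 149.06/3 = 49.687 kPa.
Required width B = w / q_all(net) = 89 / 49.687 = 1.791 m.

B = 1.79 m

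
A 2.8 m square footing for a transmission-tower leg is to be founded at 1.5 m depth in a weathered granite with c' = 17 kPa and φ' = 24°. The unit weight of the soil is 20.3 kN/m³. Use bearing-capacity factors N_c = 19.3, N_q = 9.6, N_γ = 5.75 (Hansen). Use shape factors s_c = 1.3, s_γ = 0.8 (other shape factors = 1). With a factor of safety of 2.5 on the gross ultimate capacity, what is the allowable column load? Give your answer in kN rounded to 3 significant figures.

Effective surcharge at the founding depth q = γ·D_f = 20.3 × 1.5 = 30.45 kPa.
q_ult = c·N_c·s_c + q·N_q + 0.5·γ·B·N_γ·s_γ
     = 17 × 19.3 × 1.3 + 30.45 × 9.6 + 0.5 × 20.3 × 2.8 × 5.75 × 0.8
     = 426.53 + 292.32 + 130.73 = 849.58 kPa.
Gross allowable pressure q_all = 849.58 / 2.5 = 339.83 kPa.
Footing area = 7.84 m², so allowable column load = 339.83 × 7.84 = 2664.3 kN.

P_all ≈ 2660 kN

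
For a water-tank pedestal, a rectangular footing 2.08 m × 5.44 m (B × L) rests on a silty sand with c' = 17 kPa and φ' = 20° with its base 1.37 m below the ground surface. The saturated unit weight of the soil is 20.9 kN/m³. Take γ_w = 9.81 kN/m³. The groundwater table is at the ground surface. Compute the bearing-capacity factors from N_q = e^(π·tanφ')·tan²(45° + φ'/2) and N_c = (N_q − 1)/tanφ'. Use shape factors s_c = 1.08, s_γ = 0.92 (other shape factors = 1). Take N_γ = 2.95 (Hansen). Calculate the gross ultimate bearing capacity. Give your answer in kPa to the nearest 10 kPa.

tan20° = 0.364, so N_q = e^(π×0.364)·tan²(55°) = 3.138 × 2.04 = 6.4.
N_c = (6.4 − 1)/tan20° = 14.83.
γ' = 20.9 − 9.81 = 11.09 kN/m³ (submerged throughout). q = 11.09 × 1.37 = 15.193 kPa; the same γ' applies in the ½γBN_γ term.
c·N_c·s_c = 17 × 14.835 × 1.08 = 272.37 kPa
q·N_q = 15.193 × 6.3994 = 97.228 kPa
0.5·γ·B·N_γ·s_γ = 0.5 × 11.09 × 2.08 × 2.95 × 0.92 = 31.302 kPa
q_ult = 272.37 + 97.228 + 31.302 = 400.9 kPa.

q_ult ≈ 400 kPa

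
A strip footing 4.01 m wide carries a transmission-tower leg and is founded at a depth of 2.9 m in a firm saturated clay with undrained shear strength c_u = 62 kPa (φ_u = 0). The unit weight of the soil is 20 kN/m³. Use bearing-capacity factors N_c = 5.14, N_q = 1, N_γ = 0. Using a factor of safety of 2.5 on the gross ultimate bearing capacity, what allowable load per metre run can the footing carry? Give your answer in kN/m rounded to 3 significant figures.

≈ 604 kN/m

Effective surcharge at the founding depth q = γ·D_f = 20 × 2.9 = 58 kPa.
q_ult = c·N_c + q·N_q
     = 62 × 5.14 + 58 × 1
     = 318.68 + 58 = 376.68 kPa.
Gross allowable pressure q_all = 376.68 / 2.5 = 150.67 kPa.
Allowable wall load = q_all × B = 150.67 × 4.01 = 604.19 kN per metre run.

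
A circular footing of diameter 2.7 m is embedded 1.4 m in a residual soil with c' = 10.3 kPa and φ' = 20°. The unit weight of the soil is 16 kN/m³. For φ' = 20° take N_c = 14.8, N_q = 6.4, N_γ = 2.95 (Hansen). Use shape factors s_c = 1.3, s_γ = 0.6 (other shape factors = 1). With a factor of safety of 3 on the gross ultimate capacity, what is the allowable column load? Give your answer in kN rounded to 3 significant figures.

P_all ≈ 725 kN

Effective surcharge at the founding depth q = γ·D_f = 16 × 1.4 = 22.4 kPa.
q_ult = c·N_c·s_c + q·N_q + 0.5·γ·B·N_γ·s_γ
     = 10.3 × 14.8 × 1.3 + 22.4 × 6.4 + 0.5 × 16 × 2.7 × 2.95 × 0.6
     = 198.17 + 143.36 + 38.232 = 379.76 kPa.
Gross allowable pressure q_all = 379.76 / 3 = 126.59 kPa.
Footing area = 5.7256 m², so allowable column load = 126.59 × 5.7256 = 724.79 kN.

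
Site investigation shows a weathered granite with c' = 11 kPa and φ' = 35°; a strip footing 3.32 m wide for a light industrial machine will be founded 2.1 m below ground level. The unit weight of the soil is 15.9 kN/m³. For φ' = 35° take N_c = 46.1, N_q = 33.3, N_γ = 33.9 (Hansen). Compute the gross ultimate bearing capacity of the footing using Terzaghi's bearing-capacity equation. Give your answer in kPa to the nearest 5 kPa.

Effective surcharge at the founding depth q = γ·D_f = 15.9 × 2.1 = 33.39 kPa.
q_ult = c·N_c + q·N_q + 0.5·γ·B·N_γ
     = 11 × 46.1 + 33.39 × 33.3 + 0.5 × 15.9 × 3.32 × 33.9
     = 507.1 + 1111.9 + 894.76 = 2513.7 kPa.

q_ult ≈ 2515 kPa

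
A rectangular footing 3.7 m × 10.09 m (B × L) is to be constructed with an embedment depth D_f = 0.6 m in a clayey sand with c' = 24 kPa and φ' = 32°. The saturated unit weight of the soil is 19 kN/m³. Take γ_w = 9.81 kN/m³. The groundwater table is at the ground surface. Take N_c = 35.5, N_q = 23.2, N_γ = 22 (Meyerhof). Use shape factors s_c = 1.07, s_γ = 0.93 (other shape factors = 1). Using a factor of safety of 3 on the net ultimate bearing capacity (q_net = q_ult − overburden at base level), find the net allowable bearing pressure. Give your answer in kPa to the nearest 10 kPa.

With the water table at the surface the whole profile is submerged: γ' = 19 − 9.81 = 9.19 kN/m³, so q = γ'·D_f = 5.514 kPa; the same γ' applies in the ½γBN_γ term.
q_ult = c·N_c·s_c + q·N_q + 0.5·γ·B·N_γ·s_γ
     = 24 × 35.5 × 1.07 + 5.514 × 23.2 + 0.5 × 9.19 × 3.7 × 22 × 0.93
     = 911.64 + 127.92 + 347.85 = 1387.4 kPa.
q_net = 1387.4 − 5.514 = 1381.9 kPa.
q_all(net) = 1381.9 / 3 = 460.63 kPa.

q_all(net) ≈ 460 kPa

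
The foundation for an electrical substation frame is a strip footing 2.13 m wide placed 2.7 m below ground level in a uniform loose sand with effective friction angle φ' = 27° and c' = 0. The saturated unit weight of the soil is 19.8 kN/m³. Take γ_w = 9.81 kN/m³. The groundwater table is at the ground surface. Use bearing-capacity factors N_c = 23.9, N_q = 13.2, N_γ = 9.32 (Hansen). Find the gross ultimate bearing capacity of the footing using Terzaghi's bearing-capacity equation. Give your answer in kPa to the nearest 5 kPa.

Water table at ground surface, so effective unit weight γ' = 19.8 − 9.81 = 9.99 kN/m³ is used throughout; overburden q = 9.99 × 2.7 = 26.973 kPa; the same γ' applies in the ½γBN_γ term.
Surcharge term q·N_q = 26.973 × 13.2 = 356.04 kPa; self-weight term 0.5·γ·B·N_γ = 0.5 × 9.99 × 2.13 × 9.32 = 99.159 kPa.
q_ult = 356.04 + 99.159 = 455.2 kPa.

q_ult ≈ 455 kPa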